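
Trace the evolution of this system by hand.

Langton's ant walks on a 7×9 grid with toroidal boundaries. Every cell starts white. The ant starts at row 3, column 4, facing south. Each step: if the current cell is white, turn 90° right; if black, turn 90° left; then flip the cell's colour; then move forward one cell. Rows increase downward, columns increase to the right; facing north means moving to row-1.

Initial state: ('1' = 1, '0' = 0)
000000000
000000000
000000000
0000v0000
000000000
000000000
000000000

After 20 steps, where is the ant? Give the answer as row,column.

[0] 000000000
000000000
000000000
0000v0000
000000000
000000000
000000000
[1] 000000000
000000000
000000000
000<10000
000000000
000000000
000000000
[2] 000000000
000000000
000^00000
000110000
000000000
000000000
000000000
[3] 000000000
000000000
0001>0000
000110000
000000000
000000000
000000000
[4] 000000000
000000000
000110000
0001v0000
000000000
000000000
000000000
[5] 000000000
000000000
000110000
00010>000
000000000
000000000
000000000
[6] 000000000
000000000
000110000
000101000
00000v000
000000000
000000000
[7] 000000000
000000000
000110000
000101000
0000<1000
000000000
000000000
[8] 000000000
000000000
000110000
0001^1000
000011000
000000000
000000000
[9] 000000000
000000000
000110000
00011>000
000011000
000000000
000000000
[10] 000000000
000000000
00011^000
000110000
000011000
000000000
000000000
[11] 000000000
000000000
000111>00
000110000
000011000
000000000
000000000
[12] 000000000
000000000
000111100
000110v00
000011000
000000000
000000000
[13] 000000000
000000000
000111100
00011<100
000011000
000000000
000000000
[14] 000000000
000000000
00011^100
000111100
000011000
000000000
000000000
[15] 000000000
000000000
0001<0100
000111100
000011000
000000000
000000000
[16] 000000000
000000000
000100100
0001v1100
000011000
000000000
000000000
[17] 000000000
000000000
000100100
00010>100
000011000
000000000
000000000
[18] 000000000
000000000
00010^100
000100100
000011000
000000000
000000000
[19] 000000000
000000000
000101>00
000100100
000011000
000000000
000000000
[20] 000000000
000000^00
000101000
000100100
000011000
000000000
000000000

1,6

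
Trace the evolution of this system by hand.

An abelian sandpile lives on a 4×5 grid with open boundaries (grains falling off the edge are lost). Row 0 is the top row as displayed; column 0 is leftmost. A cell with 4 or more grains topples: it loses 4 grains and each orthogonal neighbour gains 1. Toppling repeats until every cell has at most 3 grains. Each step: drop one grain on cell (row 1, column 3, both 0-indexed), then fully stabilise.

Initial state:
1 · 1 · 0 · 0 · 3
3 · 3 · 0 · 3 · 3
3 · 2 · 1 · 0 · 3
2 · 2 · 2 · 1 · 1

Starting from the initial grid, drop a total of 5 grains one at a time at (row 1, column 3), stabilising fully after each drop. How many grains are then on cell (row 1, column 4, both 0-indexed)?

t=0: 1 · 1 · 0 · 0 · 3
3 · 3 · 0 · 3 · 3
3 · 2 · 1 · 0 · 3
2 · 2 · 2 · 1 · 1
t=1: 1 · 1 · 0 · 2 · 0
3 · 3 · 1 · 1 · 2
3 · 2 · 1 · 2 · 0
2 · 2 · 2 · 1 · 2
t=2: 1 · 1 · 0 · 2 · 0
3 · 3 · 1 · 2 · 2
3 · 2 · 1 · 2 · 0
2 · 2 · 2 · 1 · 2
t=3: 1 · 1 · 0 · 2 · 0
3 · 3 · 1 · 3 · 2
3 · 2 · 1 · 2 · 0
2 · 2 · 2 · 1 · 2
t=4: 1 · 1 · 0 · 3 · 0
3 · 3 · 2 · 0 · 3
3 · 2 · 1 · 3 · 0
2 · 2 · 2 · 1 · 2
t=5: 1 · 1 · 0 · 3 · 0
3 · 3 · 2 · 1 · 3
3 · 2 · 1 · 3 · 0
2 · 2 · 2 · 1 · 2

3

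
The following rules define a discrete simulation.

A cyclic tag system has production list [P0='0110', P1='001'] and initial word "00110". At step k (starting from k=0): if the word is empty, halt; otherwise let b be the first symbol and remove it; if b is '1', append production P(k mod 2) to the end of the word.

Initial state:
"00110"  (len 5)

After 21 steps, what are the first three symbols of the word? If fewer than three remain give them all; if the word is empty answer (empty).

t=0: "00110"  (len 5)
t=1: "0110"  (len 4)
t=2: "110"  (len 3)
t=3: "100110"  (len 6)
t=4: "00110001"  (len 8)
t=5: "0110001"  (len 7)
t=6: "110001"  (len 6)
t=7: "100010110"  (len 9)
t=8: "00010110001"  (len 11)
t=9: "0010110001"  (len 10)
t=10: "010110001"  (len 9)
t=11: "10110001"  (len 8)
t=12: "0110001001"  (len 10)
t=13: "110001001"  (len 9)
t=14: "10001001001"  (len 11)
t=15: "00010010010110"  (len 14)
t=16: "0010010010110"  (len 13)
t=17: "010010010110"  (len 12)
t=18: "10010010110"  (len 11)
t=19: "00100101100110"  (len 14)
t=20: "0100101100110"  (len 13)
t=21: "100101100110"  (len 12)

100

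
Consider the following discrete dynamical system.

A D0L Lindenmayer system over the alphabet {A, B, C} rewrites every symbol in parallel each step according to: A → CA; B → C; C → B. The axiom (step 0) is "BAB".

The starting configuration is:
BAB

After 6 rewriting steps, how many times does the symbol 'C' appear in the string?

step 0: BAB
step 1: CCAC
step 2: BBCAB
step 3: CCBCAC
step 4: BBCBCAB
step 5: CCBCBCAC
step 6: BBCBCBCAB

3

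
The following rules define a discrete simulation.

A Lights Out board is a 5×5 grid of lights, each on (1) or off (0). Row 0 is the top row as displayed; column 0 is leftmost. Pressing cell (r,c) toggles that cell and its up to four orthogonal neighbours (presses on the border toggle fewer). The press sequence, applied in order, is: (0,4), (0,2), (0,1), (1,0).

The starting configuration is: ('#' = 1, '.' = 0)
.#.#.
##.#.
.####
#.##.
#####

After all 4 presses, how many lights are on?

20

k=0  .#.#.
##.#.
.####
#.##.
#####
k=1  .#..#
##.##
.####
#.##.
#####
k=2  ..###
#####
.####
#.##.
#####
k=3  ##.##
#.###
.####
#.##.
#####
k=4  .#.##
.####
#####
#.##.
#####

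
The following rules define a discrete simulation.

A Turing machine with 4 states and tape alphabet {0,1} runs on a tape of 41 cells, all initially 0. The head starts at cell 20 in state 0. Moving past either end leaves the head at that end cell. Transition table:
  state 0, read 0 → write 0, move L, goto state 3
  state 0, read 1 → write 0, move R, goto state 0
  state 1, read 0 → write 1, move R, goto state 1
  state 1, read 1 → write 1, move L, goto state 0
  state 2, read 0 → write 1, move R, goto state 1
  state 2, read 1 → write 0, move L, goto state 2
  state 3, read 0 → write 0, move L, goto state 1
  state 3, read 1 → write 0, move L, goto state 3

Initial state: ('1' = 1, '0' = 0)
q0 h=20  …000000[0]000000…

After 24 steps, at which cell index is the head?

40

step 0: q0 h=20  …000000[0]000000…
step 1: q3 h=19  …000000[0]000000…
step 2: q1 h=18  …000000[0]000000…
step 3: q1 h=19  …000001[0]000000…
step 4: q1 h=20  …000011[0]000000…
step 5: q1 h=21  …000111[0]000000…
step 6: q1 h=22  …001111[0]000000…
step 7: q1 h=23  …011111[0]000000…
step 8: q1 h=24  …111111[0]000000…
step 9: q1 h=25  …111111[0]000000…
step 10: q1 h=26  …111111[0]000000…
step 11: q1 h=27  …111111[0]000000…
step 12: q1 h=28  …111111[0]000000…
step 13: q1 h=29  …111111[0]000000…
step 14: q1 h=30  …111111[0]000000…
step 15: q1 h=31  …111111[0]000000…
step 16: q1 h=32  …111111[0]000000…
step 17: q1 h=33  …111111[0]000000…
step 18: q1 h=34  …111111[0]000000|
step 19: q1 h=35  …111111[0]00000|
step 20: q1 h=36  …111111[0]0000|
step 21: q1 h=37  …111111[0]000|
step 22: q1 h=38  …111111[0]00|
step 23: q1 h=39  …111111[0]0|
step 24: q1 h=40  …111111[0]|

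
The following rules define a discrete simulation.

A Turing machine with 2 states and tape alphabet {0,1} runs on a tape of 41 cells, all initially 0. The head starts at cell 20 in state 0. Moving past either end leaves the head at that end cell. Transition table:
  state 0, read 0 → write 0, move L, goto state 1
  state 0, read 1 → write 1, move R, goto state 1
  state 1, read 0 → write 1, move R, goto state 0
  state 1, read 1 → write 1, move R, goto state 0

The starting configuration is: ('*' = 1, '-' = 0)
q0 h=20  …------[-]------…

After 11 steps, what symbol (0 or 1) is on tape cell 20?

[0] q0 h=20  …------[-]------…
[1] q1 h=19  …------[-]------…
[2] q0 h=20  …-----*[-]------…
[3] q1 h=19  …------[*]------…
[4] q0 h=20  …-----*[-]------…
[5] q1 h=19  …------[*]------…
[6] q0 h=20  …-----*[-]------…
[7] q1 h=19  …------[*]------…
[8] q0 h=20  …-----*[-]------…
[9] q1 h=19  …------[*]------…
[10] q0 h=20  …-----*[-]------…
[11] q1 h=19  …------[*]------…

0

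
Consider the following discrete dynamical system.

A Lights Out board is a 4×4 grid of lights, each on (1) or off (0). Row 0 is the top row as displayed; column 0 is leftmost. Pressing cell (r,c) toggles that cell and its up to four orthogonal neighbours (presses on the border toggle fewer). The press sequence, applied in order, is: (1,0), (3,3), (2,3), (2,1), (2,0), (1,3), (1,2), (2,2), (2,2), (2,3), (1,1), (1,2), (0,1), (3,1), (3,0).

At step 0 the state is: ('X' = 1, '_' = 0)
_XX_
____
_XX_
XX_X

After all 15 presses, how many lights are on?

step 0: _XX_
____
_XX_
XX_X
step 1: XXX_
XX__
XXX_
XX_X
step 2: XXX_
XX__
XXXX
XXX_
step 3: XXX_
XX_X
XX__
XXXX
step 4: XXX_
X__X
__X_
X_XX
step 5: XXX_
___X
XXX_
__XX
step 6: XXXX
__X_
XXXX
__XX
step 7: XX_X
_X_X
XX_X
__XX
step 8: XX_X
_XXX
X_X_
___X
step 9: XX_X
_X_X
XX_X
__XX
step 10: XX_X
_X__
XXX_
__X_
step 11: X__X
X_X_
X_X_
__X_
step 12: X_XX
XX_X
X___
__X_
step 13: _X_X
X__X
X___
__X_
step 14: _X_X
X__X
XX__
XX__
step 15: _X_X
X__X
_X__
____

5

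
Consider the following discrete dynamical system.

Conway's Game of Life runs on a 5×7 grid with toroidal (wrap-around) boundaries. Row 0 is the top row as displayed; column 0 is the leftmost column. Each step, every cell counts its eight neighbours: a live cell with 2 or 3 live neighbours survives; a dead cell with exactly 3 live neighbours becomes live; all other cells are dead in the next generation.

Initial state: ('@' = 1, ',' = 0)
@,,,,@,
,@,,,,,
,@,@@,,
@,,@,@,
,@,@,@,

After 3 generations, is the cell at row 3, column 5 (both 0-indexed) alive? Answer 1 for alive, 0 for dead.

0

0) @,,,,@,
,@,,,,,
,@,@@,,
@,,@,@,
,@,@,@,
1) @@@,@,@
@@@,@,,
@@,@@,,
@@,@,@@
@@@,,@,
2) ,,,,@,,
,,,,@,,
,,,,,,,
,,,@,@,
,,,,,,,
3) ,,,,,,,
,,,,,,,
,,,,@,,
,,,,,,,
,,,,@,,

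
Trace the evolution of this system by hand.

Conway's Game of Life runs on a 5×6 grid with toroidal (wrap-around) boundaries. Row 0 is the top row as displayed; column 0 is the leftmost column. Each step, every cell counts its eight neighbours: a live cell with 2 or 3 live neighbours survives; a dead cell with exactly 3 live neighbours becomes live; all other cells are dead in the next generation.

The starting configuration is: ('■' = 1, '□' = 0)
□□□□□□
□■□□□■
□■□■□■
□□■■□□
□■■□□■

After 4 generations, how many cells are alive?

0) □□□□□□
□■□□□■
□■□■□■
□□■■□□
□■■□□■
1) □■■□□□
□□■□■□
□■□■□□
□□□■□□
□■■■□□
2) □□□□□□
□□□□□□
□□□■■□
□■□■■□
□■□■□□
3) □□□□□□
□□□□□□
□□■■■□
□□□□□□
□□□■■□
4) □□□□□□
□□□■□□
□□□■□□
□□■□□□
□□□□□□

3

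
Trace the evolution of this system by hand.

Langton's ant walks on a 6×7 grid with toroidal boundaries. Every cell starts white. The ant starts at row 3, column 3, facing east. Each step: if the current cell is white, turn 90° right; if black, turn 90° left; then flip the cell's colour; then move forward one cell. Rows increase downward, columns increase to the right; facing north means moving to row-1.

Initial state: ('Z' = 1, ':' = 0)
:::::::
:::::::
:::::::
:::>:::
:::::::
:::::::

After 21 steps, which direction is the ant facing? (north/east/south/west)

step 0: :::::::
:::::::
:::::::
:::>:::
:::::::
:::::::
step 1: :::::::
:::::::
:::::::
:::Z:::
:::v:::
:::::::
step 2: :::::::
:::::::
:::::::
:::Z:::
::<Z:::
:::::::
step 3: :::::::
:::::::
:::::::
::^Z:::
::ZZ:::
:::::::
step 4: :::::::
:::::::
:::::::
::Z>:::
::ZZ:::
:::::::
step 5: :::::::
:::::::
:::^:::
::Z::::
::ZZ:::
:::::::
step 6: :::::::
:::::::
:::Z>::
::Z::::
::ZZ:::
:::::::
step 7: :::::::
:::::::
:::ZZ::
::Z:v::
::ZZ:::
:::::::
step 8: :::::::
:::::::
:::ZZ::
::Z<Z::
::ZZ:::
:::::::
step 9: :::::::
:::::::
:::^Z::
::ZZZ::
::ZZ:::
:::::::
step 10: :::::::
:::::::
::<:Z::
::ZZZ::
::ZZ:::
:::::::
step 11: :::::::
::^::::
::Z:Z::
::ZZZ::
::ZZ:::
:::::::
step 12: :::::::
::Z>:::
::Z:Z::
::ZZZ::
::ZZ:::
:::::::
step 13: :::::::
::ZZ:::
::ZvZ::
::ZZZ::
::ZZ:::
:::::::
step 14: :::::::
::ZZ:::
::<ZZ::
::ZZZ::
::ZZ:::
:::::::
step 15: :::::::
::ZZ:::
:::ZZ::
::vZZ::
::ZZ:::
:::::::
step 16: :::::::
::ZZ:::
:::ZZ::
:::>Z::
::ZZ:::
:::::::
step 17: :::::::
::ZZ:::
:::^Z::
::::Z::
::ZZ:::
:::::::
step 18: :::::::
::ZZ:::
::<:Z::
::::Z::
::ZZ:::
:::::::
step 19: :::::::
::^Z:::
::Z:Z::
::::Z::
::ZZ:::
:::::::
step 20: :::::::
:<:Z:::
::Z:Z::
::::Z::
::ZZ:::
:::::::
step 21: :^:::::
:Z:Z:::
::Z:Z::
::::Z::
::ZZ:::
:::::::

north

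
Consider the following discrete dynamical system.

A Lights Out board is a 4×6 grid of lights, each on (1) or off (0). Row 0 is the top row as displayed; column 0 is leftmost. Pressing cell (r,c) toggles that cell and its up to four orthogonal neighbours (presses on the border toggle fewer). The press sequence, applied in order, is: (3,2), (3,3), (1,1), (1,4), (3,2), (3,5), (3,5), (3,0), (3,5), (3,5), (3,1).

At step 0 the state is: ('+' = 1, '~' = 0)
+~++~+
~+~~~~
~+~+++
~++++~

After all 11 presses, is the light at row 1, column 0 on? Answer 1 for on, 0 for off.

1

t=0: +~++~+
~+~~~~
~+~+++
~++++~
t=1: +~++~+
~+~~~~
~+++++
~~~~+~
t=2: +~++~+
~+~~~~
~++~++
~~++~~
t=3: ++++~+
+~+~~~
~~+~++
~~++~~
t=4: ++++++
+~++++
~~+~~+
~~++~~
t=5: ++++++
+~++++
~~~~~+
~+~~~~
t=6: ++++++
+~++++
~~~~~~
~+~~++
t=7: ++++++
+~++++
~~~~~+
~+~~~~
t=8: ++++++
+~++++
+~~~~+
+~~~~~
t=9: ++++++
+~++++
+~~~~~
+~~~++
t=10: ++++++
+~++++
+~~~~+
+~~~~~
t=11: ++++++
+~++++
++~~~+
~++~~~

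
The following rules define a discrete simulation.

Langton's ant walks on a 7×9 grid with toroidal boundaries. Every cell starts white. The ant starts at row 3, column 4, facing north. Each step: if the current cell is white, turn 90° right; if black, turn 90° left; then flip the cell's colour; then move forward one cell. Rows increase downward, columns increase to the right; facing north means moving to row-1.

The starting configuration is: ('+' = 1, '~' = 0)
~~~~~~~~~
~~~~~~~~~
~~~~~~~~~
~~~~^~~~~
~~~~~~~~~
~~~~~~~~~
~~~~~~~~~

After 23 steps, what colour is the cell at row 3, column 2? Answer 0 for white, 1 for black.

gen 0: ~~~~~~~~~
~~~~~~~~~
~~~~~~~~~
~~~~^~~~~
~~~~~~~~~
~~~~~~~~~
~~~~~~~~~
gen 1: ~~~~~~~~~
~~~~~~~~~
~~~~~~~~~
~~~~+>~~~
~~~~~~~~~
~~~~~~~~~
~~~~~~~~~
gen 2: ~~~~~~~~~
~~~~~~~~~
~~~~~~~~~
~~~~++~~~
~~~~~v~~~
~~~~~~~~~
~~~~~~~~~
gen 3: ~~~~~~~~~
~~~~~~~~~
~~~~~~~~~
~~~~++~~~
~~~~<+~~~
~~~~~~~~~
~~~~~~~~~
gen 4: ~~~~~~~~~
~~~~~~~~~
~~~~~~~~~
~~~~^+~~~
~~~~++~~~
~~~~~~~~~
~~~~~~~~~
gen 5: ~~~~~~~~~
~~~~~~~~~
~~~~~~~~~
~~~<~+~~~
~~~~++~~~
~~~~~~~~~
~~~~~~~~~
gen 6: ~~~~~~~~~
~~~~~~~~~
~~~^~~~~~
~~~+~+~~~
~~~~++~~~
~~~~~~~~~
~~~~~~~~~
gen 7: ~~~~~~~~~
~~~~~~~~~
~~~+>~~~~
~~~+~+~~~
~~~~++~~~
~~~~~~~~~
~~~~~~~~~
gen 8: ~~~~~~~~~
~~~~~~~~~
~~~++~~~~
~~~+v+~~~
~~~~++~~~
~~~~~~~~~
~~~~~~~~~
gen 9: ~~~~~~~~~
~~~~~~~~~
~~~++~~~~
~~~<++~~~
~~~~++~~~
~~~~~~~~~
~~~~~~~~~
gen 10: ~~~~~~~~~
~~~~~~~~~
~~~++~~~~
~~~~++~~~
~~~v++~~~
~~~~~~~~~
~~~~~~~~~
gen 11: ~~~~~~~~~
~~~~~~~~~
~~~++~~~~
~~~~++~~~
~~<+++~~~
~~~~~~~~~
~~~~~~~~~
gen 12: ~~~~~~~~~
~~~~~~~~~
~~~++~~~~
~~^~++~~~
~~++++~~~
~~~~~~~~~
~~~~~~~~~
gen 13: ~~~~~~~~~
~~~~~~~~~
~~~++~~~~
~~+>++~~~
~~++++~~~
~~~~~~~~~
~~~~~~~~~
gen 14: ~~~~~~~~~
~~~~~~~~~
~~~++~~~~
~~++++~~~
~~+v++~~~
~~~~~~~~~
~~~~~~~~~
gen 15: ~~~~~~~~~
~~~~~~~~~
~~~++~~~~
~~++++~~~
~~+~>+~~~
~~~~~~~~~
~~~~~~~~~
gen 16: ~~~~~~~~~
~~~~~~~~~
~~~++~~~~
~~++^+~~~
~~+~~+~~~
~~~~~~~~~
~~~~~~~~~
gen 17: ~~~~~~~~~
~~~~~~~~~
~~~++~~~~
~~+<~+~~~
~~+~~+~~~
~~~~~~~~~
~~~~~~~~~
gen 18: ~~~~~~~~~
~~~~~~~~~
~~~++~~~~
~~+~~+~~~
~~+v~+~~~
~~~~~~~~~
~~~~~~~~~
gen 19: ~~~~~~~~~
~~~~~~~~~
~~~++~~~~
~~+~~+~~~
~~<+~+~~~
~~~~~~~~~
~~~~~~~~~
gen 20: ~~~~~~~~~
~~~~~~~~~
~~~++~~~~
~~+~~+~~~
~~~+~+~~~
~~v~~~~~~
~~~~~~~~~
gen 21: ~~~~~~~~~
~~~~~~~~~
~~~++~~~~
~~+~~+~~~
~~~+~+~~~
~<+~~~~~~
~~~~~~~~~
gen 22: ~~~~~~~~~
~~~~~~~~~
~~~++~~~~
~~+~~+~~~
~^~+~+~~~
~++~~~~~~
~~~~~~~~~
gen 23: ~~~~~~~~~
~~~~~~~~~
~~~++~~~~
~~+~~+~~~
~+>+~+~~~
~++~~~~~~
~~~~~~~~~

1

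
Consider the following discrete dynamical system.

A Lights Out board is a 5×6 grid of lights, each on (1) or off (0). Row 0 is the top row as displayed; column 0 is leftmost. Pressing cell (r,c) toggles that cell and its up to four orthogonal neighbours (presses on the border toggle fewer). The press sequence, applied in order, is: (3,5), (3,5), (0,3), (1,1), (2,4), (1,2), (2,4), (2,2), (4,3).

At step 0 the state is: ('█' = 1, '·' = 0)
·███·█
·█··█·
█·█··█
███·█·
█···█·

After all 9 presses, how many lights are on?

k=0  ·███·█
·█··█·
█·█··█
███·█·
█···█·
k=1  ·███·█
·█··█·
█·█···
███··█
█···██
k=2  ·███·█
·█··█·
█·█··█
███·█·
█···█·
k=3  ·█··██
·█·██·
█·█··█
███·█·
█···█·
k=4  ····██
█·███·
███··█
███·█·
█···█·
k=5  ····██
█·██··
█████·
███···
█···█·
k=6  ··█·██
██····
██·██·
███···
█···█·
k=7  ··█·██
██··█·
██···█
███·█·
█···█·
k=8  ··█·██
███·█·
█·██·█
██··█·
█···█·
k=9  ··█·██
███·█·
█·██·█
██·██·
█·██··

18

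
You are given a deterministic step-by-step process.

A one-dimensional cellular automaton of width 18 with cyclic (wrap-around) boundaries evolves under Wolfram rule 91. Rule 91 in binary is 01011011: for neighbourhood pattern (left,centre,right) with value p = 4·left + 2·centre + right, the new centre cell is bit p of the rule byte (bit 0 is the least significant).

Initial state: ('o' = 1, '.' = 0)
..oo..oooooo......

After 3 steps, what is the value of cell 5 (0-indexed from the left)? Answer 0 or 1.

1

gen 0: ..oo..oooooo......
gen 1: ooooooo....ooooooo
gen 2: ......oooooo......
gen 3: ooooooo....ooooooo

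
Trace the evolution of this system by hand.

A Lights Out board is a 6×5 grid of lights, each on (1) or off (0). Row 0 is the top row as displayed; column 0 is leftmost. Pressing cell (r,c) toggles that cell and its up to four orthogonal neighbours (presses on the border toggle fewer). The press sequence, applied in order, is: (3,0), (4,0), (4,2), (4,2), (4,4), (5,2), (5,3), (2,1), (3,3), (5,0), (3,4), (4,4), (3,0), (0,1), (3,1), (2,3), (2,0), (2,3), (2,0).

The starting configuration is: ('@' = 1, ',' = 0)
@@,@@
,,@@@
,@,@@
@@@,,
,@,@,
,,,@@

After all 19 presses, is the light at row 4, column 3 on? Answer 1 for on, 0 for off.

1

t=0: @@,@@
,,@@@
,@,@@
@@@,,
,@,@,
,,,@@
t=1: @@,@@
,,@@@
@@,@@
,,@,,
@@,@,
,,,@@
t=2: @@,@@
,,@@@
@@,@@
@,@,,
,,,@,
@,,@@
t=3: @@,@@
,,@@@
@@,@@
@,,,,
,@@,,
@,@@@
t=4: @@,@@
,,@@@
@@,@@
@,@,,
,,,@,
@,,@@
t=5: @@,@@
,,@@@
@@,@@
@,@,@
,,,,@
@,,@,
t=6: @@,@@
,,@@@
@@,@@
@,@,@
,,@,@
@@@,,
t=7: @@,@@
,,@@@
@@,@@
@,@,@
,,@@@
@@,@@
t=8: @@,@@
,@@@@
,,@@@
@@@,@
,,@@@
@@,@@
t=9: @@,@@
,@@@@
,,@,@
@@,@,
,,@,@
@@,@@
t=10: @@,@@
,@@@@
,,@,@
@@,@,
@,@,@
,,,@@
t=11: @@,@@
,@@@@
,,@,,
@@,,@
@,@,,
,,,@@
t=12: @@,@@
,@@@@
,,@,,
@@,,,
@,@@@
,,,@,
t=13: @@,@@
,@@@@
@,@,,
,,,,,
,,@@@
,,,@,
t=14: ,,@@@
,,@@@
@,@,,
,,,,,
,,@@@
,,,@,
t=15: ,,@@@
,,@@@
@@@,,
@@@,,
,@@@@
,,,@,
t=16: ,,@@@
,,@,@
@@,@@
@@@@,
,@@@@
,,,@,
t=17: ,,@@@
@,@,@
,,,@@
,@@@,
,@@@@
,,,@,
t=18: ,,@@@
@,@@@
,,@,,
,@@,,
,@@@@
,,,@,
t=19: ,,@@@
,,@@@
@@@,,
@@@,,
,@@@@
,,,@,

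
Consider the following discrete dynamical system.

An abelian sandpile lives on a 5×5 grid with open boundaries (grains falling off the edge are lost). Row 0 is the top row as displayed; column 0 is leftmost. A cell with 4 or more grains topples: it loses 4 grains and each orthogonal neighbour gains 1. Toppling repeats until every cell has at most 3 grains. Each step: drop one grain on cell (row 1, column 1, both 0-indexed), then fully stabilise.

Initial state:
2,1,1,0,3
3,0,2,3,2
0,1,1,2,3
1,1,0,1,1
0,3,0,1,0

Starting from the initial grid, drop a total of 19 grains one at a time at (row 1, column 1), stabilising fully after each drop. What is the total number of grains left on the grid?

t=0: 2,1,1,0,3
3,0,2,3,2
0,1,1,2,3
1,1,0,1,1
0,3,0,1,0
t=1: 2,1,1,0,3
3,1,2,3,2
0,1,1,2,3
1,1,0,1,1
0,3,0,1,0
t=2: 2,1,1,0,3
3,2,2,3,2
0,1,1,2,3
1,1,0,1,1
0,3,0,1,0
t=3: 2,1,1,0,3
3,3,2,3,2
0,1,1,2,3
1,1,0,1,1
0,3,0,1,0
t=4: 3,2,1,0,3
0,1,3,3,2
1,2,1,2,3
1,1,0,1,1
0,3,0,1,0
t=5: 3,2,1,0,3
0,2,3,3,2
1,2,1,2,3
1,1,0,1,1
0,3,0,1,0
t=6: 3,2,1,0,3
0,3,3,3,2
1,2,1,2,3
1,1,0,1,1
0,3,0,1,0
t=7: 3,3,2,1,3
1,1,1,0,3
1,3,2,3,3
1,1,0,1,1
0,3,0,1,0
t=8: 3,3,2,1,3
1,2,1,0,3
1,3,2,3,3
1,1,0,1,1
0,3,0,1,0
t=9: 3,3,2,1,3
1,3,1,0,3
1,3,2,3,3
1,1,0,1,1
0,3,0,1,0
t=10: 0,1,3,1,3
3,2,2,0,3
2,0,3,3,3
1,2,0,1,1
0,3,0,1,0
t=11: 0,1,3,1,3
3,3,2,0,3
2,0,3,3,3
1,2,0,1,1
0,3,0,1,0
t=12: 1,2,3,1,3
0,1,3,0,3
3,1,3,3,3
1,2,0,1,1
0,3,0,1,0
t=13: 1,2,3,1,3
0,2,3,0,3
3,1,3,3,3
1,2,0,1,1
0,3,0,1,0
t=14: 1,2,3,1,3
0,3,3,0,3
3,1,3,3,3
1,2,0,1,1
0,3,0,1,0
t=15: 2,0,1,3,0
1,2,2,3,1
3,3,1,1,1
1,2,1,2,2
0,3,0,1,0
t=16: 2,0,1,3,0
1,3,2,3,1
3,3,1,1,1
1,2,1,2,2
0,3,0,1,0
t=17: 2,1,1,3,0
3,1,3,3,1
0,1,2,1,1
2,3,1,2,2
0,3,0,1,0
t=18: 2,1,1,3,0
3,2,3,3,1
0,1,2,1,1
2,3,1,2,2
0,3,0,1,0
t=19: 2,1,1,3,0
3,3,3,3,1
0,1,2,1,1
2,3,1,2,2
0,3,0,1,0

39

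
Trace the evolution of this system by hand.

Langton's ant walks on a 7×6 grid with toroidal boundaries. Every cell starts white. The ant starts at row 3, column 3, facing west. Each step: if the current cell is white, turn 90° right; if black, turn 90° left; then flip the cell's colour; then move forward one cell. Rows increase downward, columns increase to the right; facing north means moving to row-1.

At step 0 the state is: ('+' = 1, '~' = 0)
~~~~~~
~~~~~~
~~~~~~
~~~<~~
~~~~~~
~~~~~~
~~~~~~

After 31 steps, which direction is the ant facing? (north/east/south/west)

k=0  ~~~~~~
~~~~~~
~~~~~~
~~~<~~
~~~~~~
~~~~~~
~~~~~~
k=1  ~~~~~~
~~~~~~
~~~^~~
~~~+~~
~~~~~~
~~~~~~
~~~~~~
k=2  ~~~~~~
~~~~~~
~~~+>~
~~~+~~
~~~~~~
~~~~~~
~~~~~~
k=3  ~~~~~~
~~~~~~
~~~++~
~~~+v~
~~~~~~
~~~~~~
~~~~~~
k=4  ~~~~~~
~~~~~~
~~~++~
~~~<+~
~~~~~~
~~~~~~
~~~~~~
k=5  ~~~~~~
~~~~~~
~~~++~
~~~~+~
~~~v~~
~~~~~~
~~~~~~
k=6  ~~~~~~
~~~~~~
~~~++~
~~~~+~
~~<+~~
~~~~~~
~~~~~~
k=7  ~~~~~~
~~~~~~
~~~++~
~~^~+~
~~++~~
~~~~~~
~~~~~~
k=8  ~~~~~~
~~~~~~
~~~++~
~~+>+~
~~++~~
~~~~~~
~~~~~~
k=9  ~~~~~~
~~~~~~
~~~++~
~~+++~
~~+v~~
~~~~~~
~~~~~~
k=10  ~~~~~~
~~~~~~
~~~++~
~~+++~
~~+~>~
~~~~~~
~~~~~~
k=11  ~~~~~~
~~~~~~
~~~++~
~~+++~
~~+~+~
~~~~v~
~~~~~~
k=12  ~~~~~~
~~~~~~
~~~++~
~~+++~
~~+~+~
~~~<+~
~~~~~~
k=13  ~~~~~~
~~~~~~
~~~++~
~~+++~
~~+^+~
~~~++~
~~~~~~
k=14  ~~~~~~
~~~~~~
~~~++~
~~+++~
~~++>~
~~~++~
~~~~~~
k=15  ~~~~~~
~~~~~~
~~~++~
~~++^~
~~++~~
~~~++~
~~~~~~
k=16  ~~~~~~
~~~~~~
~~~++~
~~+<~~
~~++~~
~~~++~
~~~~~~
k=17  ~~~~~~
~~~~~~
~~~++~
~~+~~~
~~+v~~
~~~++~
~~~~~~
k=18  ~~~~~~
~~~~~~
~~~++~
~~+~~~
~~+~>~
~~~++~
~~~~~~
k=19  ~~~~~~
~~~~~~
~~~++~
~~+~~~
~~+~+~
~~~+v~
~~~~~~
k=20  ~~~~~~
~~~~~~
~~~++~
~~+~~~
~~+~+~
~~~+~>
~~~~~~
k=21  ~~~~~~
~~~~~~
~~~++~
~~+~~~
~~+~+~
~~~+~+
~~~~~v
k=22  ~~~~~~
~~~~~~
~~~++~
~~+~~~
~~+~+~
~~~+~+
~~~~<+
k=23  ~~~~~~
~~~~~~
~~~++~
~~+~~~
~~+~+~
~~~+^+
~~~~++
k=24  ~~~~~~
~~~~~~
~~~++~
~~+~~~
~~+~+~
~~~++>
~~~~++
k=25  ~~~~~~
~~~~~~
~~~++~
~~+~~~
~~+~+^
~~~++~
~~~~++
k=26  ~~~~~~
~~~~~~
~~~++~
~~+~~~
>~+~++
~~~++~
~~~~++
k=27  ~~~~~~
~~~~~~
~~~++~
~~+~~~
+~+~++
v~~++~
~~~~++
k=28  ~~~~~~
~~~~~~
~~~++~
~~+~~~
+~+~++
+~~++<
~~~~++
k=29  ~~~~~~
~~~~~~
~~~++~
~~+~~~
+~+~+^
+~~+++
~~~~++
k=30  ~~~~~~
~~~~~~
~~~++~
~~+~~~
+~+~<~
+~~+++
~~~~++
k=31  ~~~~~~
~~~~~~
~~~++~
~~+~~~
+~+~~~
+~~+v+
~~~~++

south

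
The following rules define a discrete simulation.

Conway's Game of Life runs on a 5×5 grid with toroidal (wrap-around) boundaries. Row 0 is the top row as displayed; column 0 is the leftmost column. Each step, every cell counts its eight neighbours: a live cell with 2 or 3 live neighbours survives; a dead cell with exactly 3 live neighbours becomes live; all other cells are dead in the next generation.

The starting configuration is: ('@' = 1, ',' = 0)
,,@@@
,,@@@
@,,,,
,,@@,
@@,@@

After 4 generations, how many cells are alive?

step 0: ,,@@@
,,@@@
@,,,,
,,@@,
@@,@@
step 1: ,,,,,
@@@,,
,@,,,
,,@@,
@@,,,
step 2: ,,@,,
@@@,,
@,,@,
@,@,,
,@@,,
step 3: @,,@,
@,@@@
@,,@,
@,@@@
,,@@,
step 4: @,,,,
@,@,,
,,,,,
@,,,,
@,,,,

5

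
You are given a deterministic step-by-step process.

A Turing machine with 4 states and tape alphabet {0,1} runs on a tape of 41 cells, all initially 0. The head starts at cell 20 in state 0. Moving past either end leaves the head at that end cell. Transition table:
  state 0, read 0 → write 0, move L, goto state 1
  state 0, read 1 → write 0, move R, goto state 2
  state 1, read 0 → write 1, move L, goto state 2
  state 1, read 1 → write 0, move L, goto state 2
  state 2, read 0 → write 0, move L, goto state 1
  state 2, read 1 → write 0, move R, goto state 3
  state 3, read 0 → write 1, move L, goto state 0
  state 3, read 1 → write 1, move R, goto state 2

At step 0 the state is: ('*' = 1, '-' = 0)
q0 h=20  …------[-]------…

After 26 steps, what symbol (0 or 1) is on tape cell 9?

1

[0] q0 h=20  …------[-]------…
[1] q1 h=19  …------[-]------…
[2] q2 h=18  …------[-]*-----…
[3] q1 h=17  …------[-]-*----…
[4] q2 h=16  …------[-]*-*---…
[5] q1 h=15  …------[-]-*-*--…
[6] q2 h=14  …------[-]*-*-*-…
[7] q1 h=13  …------[-]-*-*-*…
[8] q2 h=12  …------[-]*-*-*-…
[9] q1 h=11  …------[-]-*-*-*…
[10] q2 h=10  …------[-]*-*-*-…
[11] q1 h= 9  …------[-]-*-*-*…
[12] q2 h= 8  …------[-]*-*-*-…
[13] q1 h= 7  …------[-]-*-*-*…
[14] q2 h= 6  |------[-]*-*-*-…
[15] q1 h= 5  |-----[-]-*-*-*…
[16] q2 h= 4  |----[-]*-*-*-…
[17] q1 h= 3  |---[-]-*-*-*…
[18] q2 h= 2  |--[-]*-*-*-…
[19] q1 h= 1  |-[-]-*-*-*…
[20] q2 h= 0  |[-]*-*-*-…
[21] q1 h= 0  |[-]*-*-*-…
[22] q2 h= 0  |[*]*-*-*-…
[23] q3 h= 1  |-[*]-*-*-*…
[24] q2 h= 2  |-*[-]*-*-*-…
[25] q1 h= 1  |-[*]-*-*-*…
[26] q2 h= 0  |[-]--*-*-…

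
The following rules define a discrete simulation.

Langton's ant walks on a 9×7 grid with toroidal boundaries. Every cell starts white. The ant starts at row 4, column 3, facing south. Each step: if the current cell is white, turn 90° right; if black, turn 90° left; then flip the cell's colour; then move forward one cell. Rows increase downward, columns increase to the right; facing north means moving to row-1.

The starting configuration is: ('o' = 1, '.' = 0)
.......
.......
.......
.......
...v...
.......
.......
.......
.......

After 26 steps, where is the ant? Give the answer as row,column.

[0] .......
.......
.......
.......
...v...
.......
.......
.......
.......
[1] .......
.......
.......
.......
..<o...
.......
.......
.......
.......
[2] .......
.......
.......
..^....
..oo...
.......
.......
.......
.......
[3] .......
.......
.......
..o>...
..oo...
.......
.......
.......
.......
[4] .......
.......
.......
..oo...
..ov...
.......
.......
.......
.......
[5] .......
.......
.......
..oo...
..o.>..
.......
.......
.......
.......
[6] .......
.......
.......
..oo...
..o.o..
....v..
.......
.......
.......
[7] .......
.......
.......
..oo...
..o.o..
...<o..
.......
.......
.......
[8] .......
.......
.......
..oo...
..o^o..
...oo..
.......
.......
.......
[9] .......
.......
.......
..oo...
..oo>..
...oo..
.......
.......
.......
[10] .......
.......
.......
..oo^..
..oo...
...oo..
.......
.......
.......
[11] .......
.......
.......
..ooo>.
..oo...
...oo..
.......
.......
.......
[12] .......
.......
.......
..oooo.
..oo.v.
...oo..
.......
.......
.......
[13] .......
.......
.......
..oooo.
..oo<o.
...oo..
.......
.......
.......
[14] .......
.......
.......
..oo^o.
..oooo.
...oo..
.......
.......
.......
[15] .......
.......
.......
..o<.o.
..oooo.
...oo..
.......
.......
.......
[16] .......
.......
.......
..o..o.
..ovoo.
...oo..
.......
.......
.......
[17] .......
.......
.......
..o..o.
..o.>o.
...oo..
.......
.......
.......
[18] .......
.......
.......
..o.^o.
..o..o.
...oo..
.......
.......
.......
[19] .......
.......
.......
..o.o>.
..o..o.
...oo..
.......
.......
.......
[20] .......
.......
.....^.
..o.o..
..o..o.
...oo..
.......
.......
.......
[21] .......
.......
.....o>
..o.o..
..o..o.
...oo..
.......
.......
.......
[22] .......
.......
.....oo
..o.o.v
..o..o.
...oo..
.......
.......
.......
[23] .......
.......
.....oo
..o.o<o
..o..o.
...oo..
.......
.......
.......
[24] .......
.......
.....^o
..o.ooo
..o..o.
...oo..
.......
.......
.......
[25] .......
.......
....<.o
..o.ooo
..o..o.
...oo..
.......
.......
.......
[26] .......
....^..
....o.o
..o.ooo
..o..o.
...oo..
.......
.......
.......

1,4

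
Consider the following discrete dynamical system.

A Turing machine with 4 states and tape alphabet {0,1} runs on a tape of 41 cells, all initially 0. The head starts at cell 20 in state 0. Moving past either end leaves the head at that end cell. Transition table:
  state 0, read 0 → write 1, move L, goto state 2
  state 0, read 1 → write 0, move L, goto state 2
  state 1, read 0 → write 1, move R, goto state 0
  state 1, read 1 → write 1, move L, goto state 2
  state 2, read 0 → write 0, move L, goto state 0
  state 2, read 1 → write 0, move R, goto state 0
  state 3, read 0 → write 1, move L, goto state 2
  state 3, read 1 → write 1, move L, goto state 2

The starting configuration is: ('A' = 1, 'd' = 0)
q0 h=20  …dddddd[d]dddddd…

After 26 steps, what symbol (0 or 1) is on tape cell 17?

0) q0 h=20  …dddddd[d]dddddd…
1) q2 h=19  …dddddd[d]Addddd…
2) q0 h=18  …dddddd[d]dAdddd…
3) q2 h=17  …dddddd[d]AdAddd…
4) q0 h=16  …dddddd[d]dAdAdd…
5) q2 h=15  …dddddd[d]AdAdAd…
6) q0 h=14  …dddddd[d]dAdAdA…
7) q2 h=13  …dddddd[d]AdAdAd…
8) q0 h=12  …dddddd[d]dAdAdA…
9) q2 h=11  …dddddd[d]AdAdAd…
10) q0 h=10  …dddddd[d]dAdAdA…
11) q2 h= 9  …dddddd[d]AdAdAd…
12) q0 h= 8  …dddddd[d]dAdAdA…
13) q2 h= 7  …dddddd[d]AdAdAd…
14) q0 h= 6  |dddddd[d]dAdAdA…
15) q2 h= 5  |ddddd[d]AdAdAd…
16) q0 h= 4  |dddd[d]dAdAdA…
17) q2 h= 3  |ddd[d]AdAdAd…
18) q0 h= 2  |dd[d]dAdAdA…
19) q2 h= 1  |d[d]AdAdAd…
20) q0 h= 0  |[d]dAdAdA…
21) q2 h= 0  |[A]dAdAdA…
22) q0 h= 1  |d[d]AdAdAd…
23) q2 h= 0  |[d]AAdAdA…
24) q0 h= 0  |[d]AAdAdA…
25) q2 h= 0  |[A]AAdAdA…
26) q0 h= 1  |d[A]AdAdAd…

0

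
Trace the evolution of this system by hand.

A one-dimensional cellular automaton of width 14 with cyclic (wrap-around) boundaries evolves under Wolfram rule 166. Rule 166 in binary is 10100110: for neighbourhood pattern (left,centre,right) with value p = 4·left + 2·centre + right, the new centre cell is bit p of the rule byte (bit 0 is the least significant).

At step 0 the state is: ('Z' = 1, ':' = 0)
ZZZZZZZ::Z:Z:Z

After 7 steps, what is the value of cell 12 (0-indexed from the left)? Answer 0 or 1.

1

gen 0: ZZZZZZZ::Z:Z:Z
gen 1: ZZZZZZ::ZZZZZ:
gen 2: :ZZZZ::Z:ZZZ:Z
gen 3: Z:ZZ::ZZZ:Z:ZZ
gen 4: :Z:::Z:Z:ZZZ:Z
gen 5: ZZ::ZZZZZ:Z:ZZ
gen 6: Z::Z:ZZZ:ZZZ:Z
gen 7: ::ZZZ:Z:Z:Z:Z:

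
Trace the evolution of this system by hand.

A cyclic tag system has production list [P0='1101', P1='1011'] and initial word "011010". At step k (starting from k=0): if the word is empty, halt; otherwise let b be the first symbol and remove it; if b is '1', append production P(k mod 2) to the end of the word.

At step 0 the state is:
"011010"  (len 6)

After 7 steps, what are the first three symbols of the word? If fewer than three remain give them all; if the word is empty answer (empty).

011

[0] "011010"  (len 6)
[1] "11010"  (len 5)
[2] "10101011"  (len 8)
[3] "01010111101"  (len 11)
[4] "1010111101"  (len 10)
[5] "0101111011101"  (len 13)
[6] "101111011101"  (len 12)
[7] "011110111011101"  (len 15)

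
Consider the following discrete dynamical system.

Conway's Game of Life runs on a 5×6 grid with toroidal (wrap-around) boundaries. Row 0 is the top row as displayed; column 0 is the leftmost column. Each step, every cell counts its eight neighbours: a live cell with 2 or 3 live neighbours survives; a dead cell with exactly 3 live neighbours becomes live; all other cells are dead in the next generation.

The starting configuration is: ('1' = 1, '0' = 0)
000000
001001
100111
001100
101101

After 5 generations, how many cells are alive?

gen 0: 000000
001001
100111
001100
101101
gen 1: 111111
100101
110001
000000
011110
gen 2: 000000
000100
010011
000111
000000
gen 3: 000000
000010
101001
100101
000010
gen 4: 000000
000001
110100
110100
000011
gen 5: 000011
100000
010011
010100
100011

11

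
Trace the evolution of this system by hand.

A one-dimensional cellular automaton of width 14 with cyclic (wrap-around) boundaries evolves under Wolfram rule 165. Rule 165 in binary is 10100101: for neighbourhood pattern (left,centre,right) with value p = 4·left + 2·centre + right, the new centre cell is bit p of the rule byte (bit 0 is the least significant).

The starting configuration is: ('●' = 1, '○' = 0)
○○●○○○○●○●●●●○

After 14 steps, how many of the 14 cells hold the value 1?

t=0: ○○●○○○○●○●●●●○
t=1: ●○●○●●○●●○●●○○
t=2: ●●●●○○●○○●○○○○
t=3: ○●●○○○●○○●○●●○
t=4: ○○○○●○●○○●●○○○
t=5: ●●●○●●●○○○○○●●
t=6: ●●○●○●○○●●●○○●
t=7: ●○●●●●○○○●○○○○
t=8: ●●○●●○○●○●○●●○
t=9: ○○●○○○○●●●●○○●
t=10: ○○●○●●○○●●○○○●
t=11: ○○●●○○○○○○○●○●
t=12: ○○○○○●●●●●○●●●
t=13: ○●●●○○●●●○●○●○
t=14: ○○●○○○○●○●●●●○

6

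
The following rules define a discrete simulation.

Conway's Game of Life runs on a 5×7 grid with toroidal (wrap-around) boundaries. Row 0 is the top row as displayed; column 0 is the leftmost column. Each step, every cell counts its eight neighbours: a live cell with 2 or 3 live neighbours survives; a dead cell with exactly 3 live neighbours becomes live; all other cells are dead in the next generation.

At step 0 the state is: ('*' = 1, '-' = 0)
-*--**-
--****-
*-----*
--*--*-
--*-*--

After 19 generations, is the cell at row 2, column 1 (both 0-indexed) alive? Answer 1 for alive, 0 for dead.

1

k=0  -*--**-
--****-
*-----*
--*--*-
--*-*--
k=1  -*-----
****---
-**---*
-*-*-**
-**-*--
k=2  -------
---*---
----***
---****
-*-***-
k=3  --**---
----**-
------*
*-*----
--**--*
k=4  --*--*-
---***-
-----**
****--*
-------
k=5  ---*-*-
---*---
-*-----
***--**
*--*--*
k=6  --**--*
--*-*--
-*----*
--*--*-
---*---
k=7  --*-*--
***--*-
-***-*-
--*----
---**--
k=8  --*-**-
*----**
*--**-*
-*-----
--*-*--
k=9  -*--*--
**-----
-*--*--
***-**-
-**-**-
k=10  ---***-
***----
---****
*-----*
------*
k=11  *******
***----
--****-
*---*--
*---*-*
k=12  ----*--
-------
*-*-***
**-----
--*----
k=13  -------
---**-*
*----**
*-**-*-
-*-----
k=14  -------
*---*-*
***----
*-*-**-
-**----
k=15  **-----
*-----*
--*-*--
*-----*
-***---
k=16  ------*
*-----*
-*---*-
*------
--*---*
k=17  -----**
*----**
-*-----
**----*
*-----*
k=18  -------
*----*-
-*---*-
-*----*
-*-----
k=19  -------
------*
-*---*-
-**----
*------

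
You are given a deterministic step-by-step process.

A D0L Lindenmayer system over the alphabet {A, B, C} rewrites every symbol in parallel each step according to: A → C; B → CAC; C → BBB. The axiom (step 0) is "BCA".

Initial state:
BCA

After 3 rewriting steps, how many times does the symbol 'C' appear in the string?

21

gen 0: BCA
gen 1: CACBBBC
gen 2: BBBCBBBCACCACCACBBB
gen 3: CACCACCACBBBCACCACCACBBBCBBBBBBCBBBBBBCBBBCACCACCAC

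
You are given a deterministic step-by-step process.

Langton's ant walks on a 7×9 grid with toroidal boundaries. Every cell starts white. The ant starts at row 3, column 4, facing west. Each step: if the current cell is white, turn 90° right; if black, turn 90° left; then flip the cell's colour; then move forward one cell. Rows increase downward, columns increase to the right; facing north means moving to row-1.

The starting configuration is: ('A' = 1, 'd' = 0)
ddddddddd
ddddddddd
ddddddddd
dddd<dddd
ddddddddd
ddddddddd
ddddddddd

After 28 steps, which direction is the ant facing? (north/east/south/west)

0) ddddddddd
ddddddddd
ddddddddd
dddd<dddd
ddddddddd
ddddddddd
ddddddddd
1) ddddddddd
ddddddddd
dddd^dddd
ddddAdddd
ddddddddd
ddddddddd
ddddddddd
2) ddddddddd
ddddddddd
ddddA>ddd
ddddAdddd
ddddddddd
ddddddddd
ddddddddd
3) ddddddddd
ddddddddd
ddddAAddd
ddddAvddd
ddddddddd
ddddddddd
ddddddddd
4) ddddddddd
ddddddddd
ddddAAddd
dddd<Addd
ddddddddd
ddddddddd
ddddddddd
5) ddddddddd
ddddddddd
ddddAAddd
dddddAddd
ddddvdddd
ddddddddd
ddddddddd
6) ddddddddd
ddddddddd
ddddAAddd
dddddAddd
ddd<Adddd
ddddddddd
ddddddddd
7) ddddddddd
ddddddddd
ddddAAddd
ddd^dAddd
dddAAdddd
ddddddddd
ddddddddd
8) ddddddddd
ddddddddd
ddddAAddd
dddA>Addd
dddAAdddd
ddddddddd
ddddddddd
9) ddddddddd
ddddddddd
ddddAAddd
dddAAAddd
dddAvdddd
ddddddddd
ddddddddd
10) ddddddddd
ddddddddd
ddddAAddd
dddAAAddd
dddAd>ddd
ddddddddd
ddddddddd
11) ddddddddd
ddddddddd
ddddAAddd
dddAAAddd
dddAdAddd
dddddvddd
ddddddddd
12) ddddddddd
ddddddddd
ddddAAddd
dddAAAddd
dddAdAddd
dddd<Addd
ddddddddd
13) ddddddddd
ddddddddd
ddddAAddd
dddAAAddd
dddA^Addd
ddddAAddd
ddddddddd
14) ddddddddd
ddddddddd
ddddAAddd
dddAAAddd
dddAA>ddd
ddddAAddd
ddddddddd
15) ddddddddd
ddddddddd
ddddAAddd
dddAA^ddd
dddAAdddd
ddddAAddd
ddddddddd
16) ddddddddd
ddddddddd
ddddAAddd
dddA<dddd
dddAAdddd
ddddAAddd
ddddddddd
17) ddddddddd
ddddddddd
ddddAAddd
dddAddddd
dddAvdddd
ddddAAddd
ddddddddd
18) ddddddddd
ddddddddd
ddddAAddd
dddAddddd
dddAd>ddd
ddddAAddd
ddddddddd
19) ddddddddd
ddddddddd
ddddAAddd
dddAddddd
dddAdAddd
ddddAvddd
ddddddddd
20) ddddddddd
ddddddddd
ddddAAddd
dddAddddd
dddAdAddd
ddddAd>dd
ddddddddd
21) ddddddddd
ddddddddd
ddddAAddd
dddAddddd
dddAdAddd
ddddAdAdd
ddddddvdd
22) ddddddddd
ddddddddd
ddddAAddd
dddAddddd
dddAdAddd
ddddAdAdd
ddddd<Add
23) ddddddddd
ddddddddd
ddddAAddd
dddAddddd
dddAdAddd
ddddA^Add
dddddAAdd
24) ddddddddd
ddddddddd
ddddAAddd
dddAddddd
dddAdAddd
ddddAA>dd
dddddAAdd
25) ddddddddd
ddddddddd
ddddAAddd
dddAddddd
dddAdA^dd
ddddAAddd
dddddAAdd
26) ddddddddd
ddddddddd
ddddAAddd
dddAddddd
dddAdAA>d
ddddAAddd
dddddAAdd
27) ddddddddd
ddddddddd
ddddAAddd
dddAddddd
dddAdAAAd
ddddAAdvd
dddddAAdd
28) ddddddddd
ddddddddd
ddddAAddd
dddAddddd
dddAdAAAd
ddddAA<Ad
dddddAAdd

west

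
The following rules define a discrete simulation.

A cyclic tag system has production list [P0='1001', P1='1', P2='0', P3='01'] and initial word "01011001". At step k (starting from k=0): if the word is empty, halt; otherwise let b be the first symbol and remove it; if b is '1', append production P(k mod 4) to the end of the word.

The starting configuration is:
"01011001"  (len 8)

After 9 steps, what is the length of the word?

0) "01011001"  (len 8)
1) "1011001"  (len 7)
2) "0110011"  (len 7)
3) "110011"  (len 6)
4) "1001101"  (len 7)
5) "0011011001"  (len 10)
6) "011011001"  (len 9)
7) "11011001"  (len 8)
8) "101100101"  (len 9)
9) "011001011001"  (len 12)

12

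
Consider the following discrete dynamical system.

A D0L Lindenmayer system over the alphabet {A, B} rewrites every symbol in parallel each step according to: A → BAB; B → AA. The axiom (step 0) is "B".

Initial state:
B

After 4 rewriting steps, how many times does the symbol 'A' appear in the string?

t=0: B
t=1: AA
t=2: BABBAB
t=3: AABABAAAABABAA
t=4: BABBABAABABAABABBABBABBABAABABAABABBAB

18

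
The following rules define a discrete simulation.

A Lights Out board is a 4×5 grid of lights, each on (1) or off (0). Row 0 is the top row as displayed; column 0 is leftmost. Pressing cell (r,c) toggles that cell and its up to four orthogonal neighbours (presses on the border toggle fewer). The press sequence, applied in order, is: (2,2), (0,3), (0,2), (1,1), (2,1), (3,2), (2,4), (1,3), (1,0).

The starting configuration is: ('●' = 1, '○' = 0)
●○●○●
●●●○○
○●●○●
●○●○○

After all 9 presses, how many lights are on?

t=0: ●○●○●
●●●○○
○●●○●
●○●○○
t=1: ●○●○●
●●○○○
○○○●●
●○○○○
t=2: ●○○●○
●●○●○
○○○●●
●○○○○
t=3: ●●●○○
●●●●○
○○○●●
●○○○○
t=4: ●○●○○
○○○●○
○●○●●
●○○○○
t=5: ●○●○○
○●○●○
●○●●●
●●○○○
t=6: ●○●○○
○●○●○
●○○●●
●○●●○
t=7: ●○●○○
○●○●●
●○○○○
●○●●●
t=8: ●○●●○
○●●○○
●○○●○
●○●●●
t=9: ○○●●○
●○●○○
○○○●○
●○●●●

9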